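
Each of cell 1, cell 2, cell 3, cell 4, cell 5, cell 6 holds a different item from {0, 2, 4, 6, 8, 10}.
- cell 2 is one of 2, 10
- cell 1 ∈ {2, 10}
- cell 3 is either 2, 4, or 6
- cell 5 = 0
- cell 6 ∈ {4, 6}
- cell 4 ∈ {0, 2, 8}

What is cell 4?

cell 5 has just one choice, so cell 5 = 0. So cell 4 can't be 0.
The 5 still-open variables draw from only 5 values {2, 4, 6, 8, 10}, so each is used; only cell 4 can be 8, hence cell 4 = 8.

8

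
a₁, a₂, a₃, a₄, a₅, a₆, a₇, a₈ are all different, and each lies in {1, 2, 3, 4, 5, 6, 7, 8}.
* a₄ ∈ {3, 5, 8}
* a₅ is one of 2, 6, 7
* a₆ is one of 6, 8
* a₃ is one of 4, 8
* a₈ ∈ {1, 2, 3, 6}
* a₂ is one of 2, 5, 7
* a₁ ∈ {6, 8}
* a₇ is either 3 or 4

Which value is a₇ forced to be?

Among the 8 variables, 1 fits only a₈ (and all 8 values in {1, 2, 3, 4, 5, 6, 7, 8} must be used), so a₈ = 1.
The 2 variables a₁ and a₆ are confined to {6, 8}, which locks those values in; drop them from a₃, a₄, a₅.
a₃ has just one choice, so a₃ = 4. Strike 4 from a₇.
So a₇ = 3.

3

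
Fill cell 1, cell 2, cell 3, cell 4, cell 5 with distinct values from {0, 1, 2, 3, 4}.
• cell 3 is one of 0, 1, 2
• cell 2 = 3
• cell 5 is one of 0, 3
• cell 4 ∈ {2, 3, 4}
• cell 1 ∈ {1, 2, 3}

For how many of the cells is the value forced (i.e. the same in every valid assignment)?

cell 2 has just one choice, so cell 2 = 3. Eliminate 3 elsewhere: cell 1, cell 4, cell 5.
cell 5 must be 0 (only option left). So cell 3 can't be 0.
The 3 still-open variables draw from only 3 values {1, 2, 4}, so each is used; only cell 4 can be 4, hence cell 4 = 4.
Determined: cell 2=3, cell 4=4, cell 5=0. The other cells each still have more than one consistent value. That makes 3.

3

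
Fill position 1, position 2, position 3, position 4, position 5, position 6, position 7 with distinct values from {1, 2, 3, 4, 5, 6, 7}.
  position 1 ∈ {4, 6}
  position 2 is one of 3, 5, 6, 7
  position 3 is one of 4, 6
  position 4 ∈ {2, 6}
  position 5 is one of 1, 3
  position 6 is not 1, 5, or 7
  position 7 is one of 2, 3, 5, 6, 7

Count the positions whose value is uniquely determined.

The 7 variables together cover exactly {1, 2, 3, 4, 5, 6, 7} — 7 values for 7 variables — and 1 appears only in position 5's list, so position 5 = 1.
position 1 and position 3 share exactly the 2 values {4, 6}; by pigeonhole those values go to them, so strike 4, 6 from position 2, position 4, position 6, position 7.
position 4 has just one choice, so position 4 = 2. So position 6, position 7 can't be 2.
position 6's domain is down to {3}, so position 6 = 3. Eliminate 3 elsewhere: position 2, position 7.
Determined: position 4=2, position 5=1, position 6=3. The other positions each still have more than one consistent value. That makes 3.

3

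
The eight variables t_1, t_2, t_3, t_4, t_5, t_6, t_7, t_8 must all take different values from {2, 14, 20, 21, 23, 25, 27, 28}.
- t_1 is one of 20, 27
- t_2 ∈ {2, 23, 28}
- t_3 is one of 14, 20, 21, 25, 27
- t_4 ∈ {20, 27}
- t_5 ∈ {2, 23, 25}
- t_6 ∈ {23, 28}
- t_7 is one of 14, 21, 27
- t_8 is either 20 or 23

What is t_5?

25

t_1 and t_4 between them cover only {20, 27} — a naked pair. Remove those values from t_3, t_7, t_8.
t_8 has just one choice, so t_8 = 23. Remove 23 from t_2, t_5, t_6.
t_6 must be 28 (only option left). Remove 28 from t_2.
t_2's domain is down to {2}, so t_2 = 2. Strike 2 from t_5.
So t_5 = 25.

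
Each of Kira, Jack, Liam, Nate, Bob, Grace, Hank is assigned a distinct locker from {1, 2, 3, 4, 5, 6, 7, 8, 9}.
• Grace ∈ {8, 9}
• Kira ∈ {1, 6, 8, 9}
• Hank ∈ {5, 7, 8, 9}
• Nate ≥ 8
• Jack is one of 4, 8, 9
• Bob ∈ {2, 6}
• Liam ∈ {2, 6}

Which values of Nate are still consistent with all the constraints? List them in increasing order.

8, 9

Liam and Bob share exactly the 2 values {2, 6}; by pigeonhole those values go to them, so strike 2, 6 from Kira.
Nate and Grace between them cover only {8, 9} — a naked pair. Remove those values from Kira, Jack, Hank.
Kira's domain is down to {1}, so Kira = 1.
Jack must be 4 (only option left).
No further eliminations apply; Nate can still be any of 8, 9.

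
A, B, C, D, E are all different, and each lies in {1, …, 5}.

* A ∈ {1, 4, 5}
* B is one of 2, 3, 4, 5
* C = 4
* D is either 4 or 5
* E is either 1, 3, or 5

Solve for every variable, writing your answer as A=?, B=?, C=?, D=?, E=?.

C has just one choice, so C = 4. Eliminate 4 elsewhere: A, B, D.
D has just one choice, so D = 5. Strike 5 from A, B, E.
A must be 1 (only option left). Strike 1 from E.
E must be 3 (only option left). Strike 3 from B.
B has just one choice, so B = 2.

A=1, B=2, C=4, D=5, E=3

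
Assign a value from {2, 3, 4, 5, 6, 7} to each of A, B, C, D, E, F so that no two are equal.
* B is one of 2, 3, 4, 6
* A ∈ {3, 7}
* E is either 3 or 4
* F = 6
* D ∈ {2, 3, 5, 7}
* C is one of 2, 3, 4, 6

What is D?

5

F must be 6 (only option left). Strike 6 from B, C.
Among the 5 still-open variables, 5 fits only D (and all 5 values in {2, 3, 4, 5, 7} must be used), so D = 5.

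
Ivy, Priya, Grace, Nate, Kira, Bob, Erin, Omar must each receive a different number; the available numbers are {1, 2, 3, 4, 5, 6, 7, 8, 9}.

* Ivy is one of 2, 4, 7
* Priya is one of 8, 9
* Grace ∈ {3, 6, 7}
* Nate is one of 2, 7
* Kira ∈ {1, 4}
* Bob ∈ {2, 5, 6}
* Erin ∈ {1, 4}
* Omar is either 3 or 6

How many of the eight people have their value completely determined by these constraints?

The 2 variables Kira and Erin are confined to {1, 4}, which locks those values in; drop them from Ivy.
Ivy and Nate between them cover only {2, 7} — a naked pair. Remove those values from Grace, Bob.
Grace and Omar between them cover only {3, 6} — a naked pair. Remove those values from Bob.
Bob must be 5 (only option left).
Determined: Bob=5. The other people each still have more than one consistent value. That makes 1.

1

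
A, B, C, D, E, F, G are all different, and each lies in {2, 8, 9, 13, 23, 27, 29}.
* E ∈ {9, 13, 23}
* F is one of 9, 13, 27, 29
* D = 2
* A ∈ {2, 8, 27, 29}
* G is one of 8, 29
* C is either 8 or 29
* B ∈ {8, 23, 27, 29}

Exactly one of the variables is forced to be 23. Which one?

B

D must be 2 (only option left). Remove 2 from A.
The 2 variables C and G are confined to {8, 29}, which locks those values in; drop them from A, B, F.
That leaves A = 27. So B, F can't be 27.
So 23 goes to B.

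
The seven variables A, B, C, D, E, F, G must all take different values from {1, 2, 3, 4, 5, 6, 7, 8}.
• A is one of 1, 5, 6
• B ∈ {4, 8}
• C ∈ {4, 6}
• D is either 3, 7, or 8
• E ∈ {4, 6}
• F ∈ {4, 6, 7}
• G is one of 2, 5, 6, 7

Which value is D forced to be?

3

C and E share exactly the 2 values {4, 6}; by pigeonhole those values go to them, so strike 4, 6 from A, B, F, G.
B must be 8 (only option left). Strike 8 from D.
F has just one choice, so F = 7. Strike 7 from D, G.
So D = 3.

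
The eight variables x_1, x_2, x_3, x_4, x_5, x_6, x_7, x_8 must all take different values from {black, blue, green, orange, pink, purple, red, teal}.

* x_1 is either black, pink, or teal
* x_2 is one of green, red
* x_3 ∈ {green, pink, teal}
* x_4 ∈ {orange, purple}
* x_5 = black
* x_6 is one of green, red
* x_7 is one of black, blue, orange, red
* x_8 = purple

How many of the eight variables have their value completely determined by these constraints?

x_5's domain is down to {black}, so x_5 = black. Remove black from x_1, x_7.
That leaves x_8 = purple. So x_4 can't be purple.
x_4's domain is down to {orange}, so x_4 = orange. Remove orange from x_7.
The 5 still-open variables together cover exactly {blue, green, pink, red, teal} — 5 values for 5 variables — and blue appears only in x_7's list, so x_7 = blue.
The 2 variables x_2 and x_6 are confined to {green, red}, which locks those values in; drop them from x_3.
Determined: x_4=orange, x_5=black, x_7=blue, x_8=purple. The other variables each still have more than one consistent value. That makes 4.

4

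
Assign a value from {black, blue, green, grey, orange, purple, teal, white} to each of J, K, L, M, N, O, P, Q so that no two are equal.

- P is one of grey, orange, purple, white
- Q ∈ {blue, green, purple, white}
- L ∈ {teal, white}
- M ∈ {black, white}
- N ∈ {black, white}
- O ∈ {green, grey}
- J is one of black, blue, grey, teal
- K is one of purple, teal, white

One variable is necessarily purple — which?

K

The 8 variables draw from only 8 values {black, blue, green, grey, orange, purple, teal, white}, so each is used; only P can be orange, hence P = orange.
M and N share exactly the 2 values {black, white}; by pigeonhole those values go to them, so strike black, white from J, K, L, Q.
L's domain is down to {teal}, so L = teal. Eliminate teal elsewhere: J, K.
So purple goes to K.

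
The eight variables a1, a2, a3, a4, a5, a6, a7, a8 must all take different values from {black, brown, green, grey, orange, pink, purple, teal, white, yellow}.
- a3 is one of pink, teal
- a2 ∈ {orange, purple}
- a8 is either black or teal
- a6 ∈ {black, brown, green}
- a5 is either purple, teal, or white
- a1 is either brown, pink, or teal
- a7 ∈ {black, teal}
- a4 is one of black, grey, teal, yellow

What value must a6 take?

a7 and a8 share exactly the 2 values {black, teal}; by pigeonhole those values go to them, so strike black, teal from a1, a3, a4, a5, a6.
That leaves a3 = pink. Strike pink from a1.
a1 has just one choice, so a1 = brown. Strike brown from a6.
So a6 = green.

green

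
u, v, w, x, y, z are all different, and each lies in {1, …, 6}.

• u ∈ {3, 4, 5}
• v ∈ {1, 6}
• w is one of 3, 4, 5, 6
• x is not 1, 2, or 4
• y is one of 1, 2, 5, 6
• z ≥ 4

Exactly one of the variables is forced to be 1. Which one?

The 6 variables together cover exactly {1, 2, 3, 4, 5, 6} — 6 values for 6 variables — and 2 appears only in y's list, so y = 2.
Among the 5 still-open variables, 1 fits only v (and all 5 values in {1, 3, 4, 5, 6} must be used), so v = 1.

v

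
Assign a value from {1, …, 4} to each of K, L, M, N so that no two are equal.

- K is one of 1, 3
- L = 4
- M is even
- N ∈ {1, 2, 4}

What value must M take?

L's domain is down to {4}, so L = 4. So M, N can't be 4.
So M = 2.

2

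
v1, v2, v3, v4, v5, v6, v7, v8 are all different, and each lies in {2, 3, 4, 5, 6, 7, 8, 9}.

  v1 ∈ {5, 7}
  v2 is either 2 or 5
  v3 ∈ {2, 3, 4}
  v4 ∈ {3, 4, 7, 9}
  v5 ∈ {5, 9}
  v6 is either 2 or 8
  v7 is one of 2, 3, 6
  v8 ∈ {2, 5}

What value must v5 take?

9

The 8 variables together cover exactly {2, 3, 4, 5, 6, 7, 8, 9} — 8 values for 8 variables — and 6 appears only in v7's list, so v7 = 6.
Among the 7 still-open variables, 8 fits only v6 (and all 7 values in {2, 3, 4, 5, 7, 8, 9} must be used), so v6 = 8.
The 2 variables v2 and v8 are confined to {2, 5}, which locks those values in; drop them from v1, v3, v5.
So v5 = 9.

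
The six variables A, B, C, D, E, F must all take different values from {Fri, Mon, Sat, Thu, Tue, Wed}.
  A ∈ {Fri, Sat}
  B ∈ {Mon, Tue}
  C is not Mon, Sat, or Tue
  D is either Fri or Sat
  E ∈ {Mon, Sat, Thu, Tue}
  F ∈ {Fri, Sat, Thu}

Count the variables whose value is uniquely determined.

Among the 6 variables, Wed fits only C (and all 6 values in {Fri, Mon, Sat, Thu, Tue, Wed} must be used), so C = Wed.
A and D share exactly the 2 values {Fri, Sat}; by pigeonhole those values go to them, so strike Fri, Sat from E, F.
F has just one choice, so F = Thu. Strike Thu from E.
Determined: C=Wed, F=Thu. The other variables each still have more than one consistent value. That makes 2.

2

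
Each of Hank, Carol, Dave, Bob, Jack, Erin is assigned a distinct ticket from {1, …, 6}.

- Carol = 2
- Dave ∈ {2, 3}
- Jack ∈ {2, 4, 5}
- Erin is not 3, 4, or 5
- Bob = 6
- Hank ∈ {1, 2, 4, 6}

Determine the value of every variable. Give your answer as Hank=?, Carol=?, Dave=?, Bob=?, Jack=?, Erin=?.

Carol has just one choice, so Carol = 2. Eliminate 2 elsewhere: Hank, Dave, Jack, Erin.
Dave must be 3 (only option left).
Bob's domain is down to {6}, so Bob = 6. So Hank, Erin can't be 6.
Erin's domain is down to {1}, so Erin = 1. Eliminate 1 elsewhere: Hank.
That leaves Hank = 4. So Jack can't be 4.
Jack has just one choice, so Jack = 5.

Hank=4, Carol=2, Dave=3, Bob=6, Jack=5, Erin=1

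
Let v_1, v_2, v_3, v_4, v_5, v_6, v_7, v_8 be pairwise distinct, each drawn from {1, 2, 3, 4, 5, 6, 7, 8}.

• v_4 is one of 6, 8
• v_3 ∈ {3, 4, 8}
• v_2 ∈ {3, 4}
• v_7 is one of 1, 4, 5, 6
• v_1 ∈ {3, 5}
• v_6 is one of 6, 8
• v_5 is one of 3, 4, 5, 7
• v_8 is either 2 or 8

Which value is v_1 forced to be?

5

The 8 variables draw from only 8 values {1, 2, 3, 4, 5, 6, 7, 8}, so each is used; only v_7 can be 1, hence v_7 = 1.
The 7 still-open variables draw from only 7 values {2, 3, 4, 5, 6, 7, 8}, so each is used; only v_8 can be 2, hence v_8 = 2.
The 6 still-open variables together cover exactly {3, 4, 5, 6, 7, 8} — 6 values for 6 variables — and 7 appears only in v_5's list, so v_5 = 7.
The 5 still-open variables draw from only 5 values {3, 4, 5, 6, 8}, so each is used; only v_1 can be 5, hence v_1 = 5.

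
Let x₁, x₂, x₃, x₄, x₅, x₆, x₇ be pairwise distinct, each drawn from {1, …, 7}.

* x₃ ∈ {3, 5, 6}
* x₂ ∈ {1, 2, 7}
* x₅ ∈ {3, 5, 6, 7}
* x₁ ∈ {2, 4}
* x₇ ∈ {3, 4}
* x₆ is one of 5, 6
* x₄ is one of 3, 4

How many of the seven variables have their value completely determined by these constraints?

The 7 variables together cover exactly {1, 2, 3, 4, 5, 6, 7} — 7 values for 7 variables — and 1 appears only in x₂'s list, so x₂ = 1.
Among the 6 still-open variables, 2 fits only x₁ (and all 6 values in {2, 3, 4, 5, 6, 7} must be used), so x₁ = 2.
The 5 still-open variables together cover exactly {3, 4, 5, 6, 7} — 5 values for 5 variables — and 7 appears only in x₅'s list, so x₅ = 7.
x₄ and x₇ between them cover only {3, 4} — a naked pair. Remove those values from x₃.
Determined: x₁=2, x₂=1, x₅=7. The other variables each still have more than one consistent value. That makes 3.

3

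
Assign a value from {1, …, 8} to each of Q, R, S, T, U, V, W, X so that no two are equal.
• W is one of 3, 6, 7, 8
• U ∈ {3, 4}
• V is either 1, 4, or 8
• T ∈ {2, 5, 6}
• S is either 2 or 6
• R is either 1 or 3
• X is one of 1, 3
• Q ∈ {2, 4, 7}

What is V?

Among the 8 variables, 5 fits only T (and all 8 values in {1, 2, 3, 4, 5, 6, 7, 8} must be used), so T = 5.
The 2 variables R and X are confined to {1, 3}, which locks those values in; drop them from U, V, W.
U's domain is down to {4}, so U = 4. Eliminate 4 elsewhere: Q, V.
So V = 8.

8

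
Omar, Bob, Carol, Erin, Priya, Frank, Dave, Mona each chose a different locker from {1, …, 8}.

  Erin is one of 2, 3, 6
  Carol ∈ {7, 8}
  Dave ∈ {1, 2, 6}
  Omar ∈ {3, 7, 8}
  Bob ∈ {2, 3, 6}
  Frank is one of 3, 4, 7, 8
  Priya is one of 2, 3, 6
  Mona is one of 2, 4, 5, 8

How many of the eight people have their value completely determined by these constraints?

The 8 variables draw from only 8 values {1, 2, 3, 4, 5, 6, 7, 8}, so each is used; only Dave can be 1, hence Dave = 1.
The 7 still-open variables draw from only 7 values {2, 3, 4, 5, 6, 7, 8}, so each is used; only Mona can be 5, hence Mona = 5.
The 6 still-open variables draw from only 6 values {2, 3, 4, 6, 7, 8}, so each is used; only Frank can be 4, hence Frank = 4.
Bob, Erin, Priya between them cover only {2, 3, 6} — a naked triple. Remove those values from Omar.
Determined: Frank=4, Dave=1, Mona=5. The other people each still have more than one consistent value. That makes 3.

3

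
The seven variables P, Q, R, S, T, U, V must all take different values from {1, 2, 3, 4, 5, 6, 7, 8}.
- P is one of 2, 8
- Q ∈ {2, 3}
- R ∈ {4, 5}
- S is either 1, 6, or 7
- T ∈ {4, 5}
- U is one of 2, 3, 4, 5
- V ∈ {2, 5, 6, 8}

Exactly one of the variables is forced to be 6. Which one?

V

R and T share exactly the 2 values {4, 5}; by pigeonhole those values go to them, so strike 4, 5 from U, V.
The 2 variables Q and U are confined to {2, 3}, which locks those values in; drop them from P, V.
P's domain is down to {8}, so P = 8. Strike 8 from V.
So 6 goes to V.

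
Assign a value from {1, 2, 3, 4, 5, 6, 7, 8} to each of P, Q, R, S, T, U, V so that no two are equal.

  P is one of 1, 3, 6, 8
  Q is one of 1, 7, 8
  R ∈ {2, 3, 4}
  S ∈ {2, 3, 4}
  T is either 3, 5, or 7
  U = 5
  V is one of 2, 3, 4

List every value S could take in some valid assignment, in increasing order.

U's domain is down to {5}, so U = 5. Eliminate 5 elsewhere: T.
R, S, V share exactly the 3 values {2, 3, 4}; by pigeonhole those values go to them, so strike 2, 3, 4 from P, T.
T has just one choice, so T = 7. Strike 7 from Q.
No further eliminations apply; S can still be any of 2, 3, 4.

2, 3, 4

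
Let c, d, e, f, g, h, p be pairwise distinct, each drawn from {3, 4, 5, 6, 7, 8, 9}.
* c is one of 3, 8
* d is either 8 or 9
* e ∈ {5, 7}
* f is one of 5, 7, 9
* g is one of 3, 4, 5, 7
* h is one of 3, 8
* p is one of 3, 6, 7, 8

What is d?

The 7 variables together cover exactly {3, 4, 5, 6, 7, 8, 9} — 7 values for 7 variables — and 4 appears only in g's list, so g = 4.
The 6 still-open variables together cover exactly {3, 5, 6, 7, 8, 9} — 6 values for 6 variables — and 6 appears only in p's list, so p = 6.
The 2 variables c and h are confined to {3, 8}, which locks those values in; drop them from d.
So d = 9.

9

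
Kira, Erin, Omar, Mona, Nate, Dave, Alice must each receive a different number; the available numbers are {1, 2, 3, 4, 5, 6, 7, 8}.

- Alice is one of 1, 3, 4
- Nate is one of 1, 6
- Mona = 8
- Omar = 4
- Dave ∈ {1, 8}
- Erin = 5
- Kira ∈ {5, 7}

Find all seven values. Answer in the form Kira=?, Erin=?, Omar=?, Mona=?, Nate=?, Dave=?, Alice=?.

Kira=7, Erin=5, Omar=4, Mona=8, Nate=6, Dave=1, Alice=3

Erin's domain is down to {5}, so Erin = 5. Eliminate 5 elsewhere: Kira.
Omar's domain is down to {4}, so Omar = 4. Strike 4 from Alice.
Mona must be 8 (only option left). Remove 8 from Dave.
Dave must be 1 (only option left). Strike 1 from Nate, Alice.
That leaves Alice = 3.
Kira has just one choice, so Kira = 7.
Nate must be 6 (only option left).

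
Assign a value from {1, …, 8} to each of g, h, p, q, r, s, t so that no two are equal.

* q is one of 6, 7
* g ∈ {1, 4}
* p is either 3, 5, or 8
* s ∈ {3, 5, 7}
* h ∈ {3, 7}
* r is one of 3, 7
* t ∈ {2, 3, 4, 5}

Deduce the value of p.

h and r share exactly the 2 values {3, 7}; by pigeonhole those values go to them, so strike 3, 7 from p, q, s, t.
q has just one choice, so q = 6.
s must be 5 (only option left). Eliminate 5 elsewhere: p, t.
So p = 8.

8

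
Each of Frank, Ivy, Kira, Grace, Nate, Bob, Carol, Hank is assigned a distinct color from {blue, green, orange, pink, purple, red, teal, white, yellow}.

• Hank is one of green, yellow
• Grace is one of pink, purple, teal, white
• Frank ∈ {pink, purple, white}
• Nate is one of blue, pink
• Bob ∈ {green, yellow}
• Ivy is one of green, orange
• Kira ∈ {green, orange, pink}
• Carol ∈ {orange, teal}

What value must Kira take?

The 8 variables together cover exactly {blue, green, orange, pink, purple, teal, white, yellow} — 8 values for 8 variables — and blue appears only in Nate's list, so Nate = blue.
Bob and Hank between them cover only {green, yellow} — a naked pair. Remove those values from Ivy, Kira.
That leaves Ivy = orange. Strike orange from Kira, Carol.
So Kira = pink.

pink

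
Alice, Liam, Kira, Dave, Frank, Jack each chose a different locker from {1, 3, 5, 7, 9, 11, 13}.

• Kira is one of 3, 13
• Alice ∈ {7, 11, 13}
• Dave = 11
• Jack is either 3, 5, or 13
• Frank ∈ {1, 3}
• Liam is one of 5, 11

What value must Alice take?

7

Dave must be 11 (only option left). Strike 11 from Alice, Liam.
Liam must be 5 (only option left). Remove 5 from Jack.
The 4 still-open variables together cover exactly {1, 3, 7, 13} — 4 values for 4 variables — and 1 appears only in Frank's list, so Frank = 1.
The 3 still-open variables together cover exactly {3, 7, 13} — 3 values for 3 variables — and 7 appears only in Alice's list, so Alice = 7.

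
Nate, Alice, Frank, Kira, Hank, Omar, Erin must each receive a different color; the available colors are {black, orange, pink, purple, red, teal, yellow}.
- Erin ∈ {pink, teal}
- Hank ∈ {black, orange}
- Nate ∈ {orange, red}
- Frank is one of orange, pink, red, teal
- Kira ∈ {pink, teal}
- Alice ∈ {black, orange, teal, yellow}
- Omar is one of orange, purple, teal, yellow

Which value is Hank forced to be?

black

The 7 variables together cover exactly {black, orange, pink, purple, red, teal, yellow} — 7 values for 7 variables — and purple appears only in Omar's list, so Omar = purple.
Among the 6 still-open variables, yellow fits only Alice (and all 6 values in {black, orange, pink, red, teal, yellow} must be used), so Alice = yellow.
The 5 still-open variables draw from only 5 values {black, orange, pink, red, teal}, so each is used; only Hank can be black, hence Hank = black.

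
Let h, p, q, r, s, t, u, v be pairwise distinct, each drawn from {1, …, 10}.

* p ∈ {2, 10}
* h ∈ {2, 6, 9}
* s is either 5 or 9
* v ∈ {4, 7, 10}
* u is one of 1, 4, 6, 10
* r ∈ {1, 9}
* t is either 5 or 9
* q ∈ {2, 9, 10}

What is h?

Among the 8 variables, 7 fits only v (and all 8 values in {1, 2, 4, 5, 6, 7, 9, 10} must be used), so v = 7.
Among the 7 still-open variables, 4 fits only u (and all 7 values in {1, 2, 4, 5, 6, 9, 10} must be used), so u = 4.
Among the 6 still-open variables, 1 fits only r (and all 6 values in {1, 2, 5, 6, 9, 10} must be used), so r = 1.
The 5 still-open variables draw from only 5 values {2, 5, 6, 9, 10}, so each is used; only h can be 6, hence h = 6.

6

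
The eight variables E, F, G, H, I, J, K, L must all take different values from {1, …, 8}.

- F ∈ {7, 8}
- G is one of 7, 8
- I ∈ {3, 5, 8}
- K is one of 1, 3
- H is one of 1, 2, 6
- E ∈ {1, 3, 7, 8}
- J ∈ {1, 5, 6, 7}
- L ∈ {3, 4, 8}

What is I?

The 8 variables draw from only 8 values {1, 2, 3, 4, 5, 6, 7, 8}, so each is used; only H can be 2, hence H = 2.
The 7 still-open variables draw from only 7 values {1, 3, 4, 5, 6, 7, 8}, so each is used; only L can be 4, hence L = 4.
Among the 6 still-open variables, 6 fits only J (and all 6 values in {1, 3, 5, 6, 7, 8} must be used), so J = 6.
The 5 still-open variables draw from only 5 values {1, 3, 5, 7, 8}, so each is used; only I can be 5, hence I = 5.

5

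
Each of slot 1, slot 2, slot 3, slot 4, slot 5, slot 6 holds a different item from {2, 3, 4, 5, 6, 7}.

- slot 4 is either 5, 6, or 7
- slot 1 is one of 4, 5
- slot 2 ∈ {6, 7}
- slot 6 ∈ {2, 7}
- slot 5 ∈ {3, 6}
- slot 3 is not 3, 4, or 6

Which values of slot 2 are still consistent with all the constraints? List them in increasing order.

6, 7

The 6 variables together cover exactly {2, 3, 4, 5, 6, 7} — 6 values for 6 variables — and 3 appears only in slot 5's list, so slot 5 = 3.
The 5 still-open variables together cover exactly {2, 4, 5, 6, 7} — 5 values for 5 variables — and 4 appears only in slot 1's list, so slot 1 = 4.
No further eliminations apply; slot 2 can still be any of 6, 7.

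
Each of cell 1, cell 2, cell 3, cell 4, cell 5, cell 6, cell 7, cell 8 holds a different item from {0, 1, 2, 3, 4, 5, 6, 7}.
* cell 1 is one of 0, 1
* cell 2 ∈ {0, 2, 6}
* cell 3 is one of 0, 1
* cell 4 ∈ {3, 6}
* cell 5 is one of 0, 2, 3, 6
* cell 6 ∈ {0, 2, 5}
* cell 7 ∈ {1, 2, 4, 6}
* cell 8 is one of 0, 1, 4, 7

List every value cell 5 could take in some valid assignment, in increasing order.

2, 3, 6

The 8 variables together cover exactly {0, 1, 2, 3, 4, 5, 6, 7} — 8 values for 8 variables — and 5 appears only in cell 6's list, so cell 6 = 5.
The 7 still-open variables together cover exactly {0, 1, 2, 3, 4, 6, 7} — 7 values for 7 variables — and 7 appears only in cell 8's list, so cell 8 = 7.
The 6 still-open variables together cover exactly {0, 1, 2, 3, 4, 6} — 6 values for 6 variables — and 4 appears only in cell 7's list, so cell 7 = 4.
cell 1 and cell 3 between them cover only {0, 1} — a naked pair. Remove those values from cell 2, cell 5.
No further eliminations apply; cell 5 can still be any of 2, 3, 6.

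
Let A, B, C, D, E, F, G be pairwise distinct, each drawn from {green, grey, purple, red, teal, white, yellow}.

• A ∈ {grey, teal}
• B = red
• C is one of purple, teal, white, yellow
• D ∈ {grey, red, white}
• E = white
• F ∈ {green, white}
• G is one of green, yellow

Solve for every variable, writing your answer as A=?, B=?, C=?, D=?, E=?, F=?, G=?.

A=teal, B=red, C=purple, D=grey, E=white, F=green, G=yellow

B has just one choice, so B = red. Remove red from D.
E's domain is down to {white}, so E = white. Strike white from C, D, F.
That leaves F = green. Remove green from G.
G's domain is down to {yellow}, so G = yellow. Strike yellow from C.
That leaves D = grey. Remove grey from A.
A's domain is down to {teal}, so A = teal. Remove teal from C.
C has just one choice, so C = purple.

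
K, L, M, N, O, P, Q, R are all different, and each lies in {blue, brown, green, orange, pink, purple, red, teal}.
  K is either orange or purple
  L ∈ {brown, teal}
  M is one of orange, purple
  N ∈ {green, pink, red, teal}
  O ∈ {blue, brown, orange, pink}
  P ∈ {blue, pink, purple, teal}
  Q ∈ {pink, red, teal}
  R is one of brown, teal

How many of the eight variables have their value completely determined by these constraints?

2

The 8 variables together cover exactly {blue, brown, green, orange, pink, purple, red, teal} — 8 values for 8 variables — and green appears only in N's list, so N = green.
Among the 7 still-open variables, red fits only Q (and all 7 values in {blue, brown, orange, pink, purple, red, teal} must be used), so Q = red.
The 2 variables K and M are confined to {orange, purple}, which locks those values in; drop them from O, P.
L and R between them cover only {brown, teal} — a naked pair. Remove those values from O, P.
Determined: N=green, Q=red. The other variables each still have more than one consistent value. That makes 2.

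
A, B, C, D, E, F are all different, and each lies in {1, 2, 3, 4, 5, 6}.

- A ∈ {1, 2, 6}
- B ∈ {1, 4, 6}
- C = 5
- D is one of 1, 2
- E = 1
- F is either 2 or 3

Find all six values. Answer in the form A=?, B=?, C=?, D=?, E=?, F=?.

A=6, B=4, C=5, D=2, E=1, F=3

C has just one choice, so C = 5.
E has just one choice, so E = 1. Strike 1 from A, B, D.
D's domain is down to {2}, so D = 2. Strike 2 from A, F.
F must be 3 (only option left).
A's domain is down to {6}, so A = 6. Strike 6 from B.
B has just one choice, so B = 4.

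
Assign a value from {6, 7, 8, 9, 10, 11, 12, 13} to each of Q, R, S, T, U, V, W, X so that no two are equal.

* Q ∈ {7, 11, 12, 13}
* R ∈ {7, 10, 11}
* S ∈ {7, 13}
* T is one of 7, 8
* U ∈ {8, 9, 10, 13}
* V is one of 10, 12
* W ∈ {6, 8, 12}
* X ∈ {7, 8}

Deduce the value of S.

Among the 8 variables, 6 fits only W (and all 8 values in {6, 7, 8, 9, 10, 11, 12, 13} must be used), so W = 6.
The 7 still-open variables together cover exactly {7, 8, 9, 10, 11, 12, 13} — 7 values for 7 variables — and 9 appears only in U's list, so U = 9.
T and X share exactly the 2 values {7, 8}; by pigeonhole those values go to them, so strike 7, 8 from Q, R, S.
So S = 13.

13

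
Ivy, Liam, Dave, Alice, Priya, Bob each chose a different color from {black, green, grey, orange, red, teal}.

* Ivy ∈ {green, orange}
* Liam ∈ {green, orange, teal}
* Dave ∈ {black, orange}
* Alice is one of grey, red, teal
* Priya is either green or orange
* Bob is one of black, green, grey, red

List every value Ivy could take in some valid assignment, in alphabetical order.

The 2 variables Ivy and Priya are confined to {green, orange}, which locks those values in; drop them from Liam, Dave, Bob.
That leaves Liam = teal. Strike teal from Alice.
Dave has just one choice, so Dave = black. Strike black from Bob.
No further eliminations apply; Ivy can still be any of green, orange.

green, orange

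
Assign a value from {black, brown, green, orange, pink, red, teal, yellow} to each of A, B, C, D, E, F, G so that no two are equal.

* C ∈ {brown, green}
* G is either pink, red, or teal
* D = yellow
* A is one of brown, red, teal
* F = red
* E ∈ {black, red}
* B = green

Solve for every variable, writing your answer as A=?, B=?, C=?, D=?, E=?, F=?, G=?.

B has just one choice, so B = green. Eliminate green elsewhere: C.
That leaves C = brown. Strike brown from A.
D must be yellow (only option left).
That leaves F = red. Remove red from A, E, G.
A must be teal (only option left). So G can't be teal.
E's domain is down to {black}, so E = black.
G has just one choice, so G = pink.

A=teal, B=green, C=brown, D=yellow, E=black, F=red, G=pink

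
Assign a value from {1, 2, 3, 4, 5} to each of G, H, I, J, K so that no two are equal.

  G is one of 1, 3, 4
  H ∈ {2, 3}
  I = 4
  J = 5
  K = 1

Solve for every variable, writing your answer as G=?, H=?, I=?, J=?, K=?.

G=3, H=2, I=4, J=5, K=1

I must be 4 (only option left). Strike 4 from G.
That leaves J = 5.
That leaves K = 1. Eliminate 1 elsewhere: G.
G has just one choice, so G = 3. Strike 3 from H.
H must be 2 (only option left).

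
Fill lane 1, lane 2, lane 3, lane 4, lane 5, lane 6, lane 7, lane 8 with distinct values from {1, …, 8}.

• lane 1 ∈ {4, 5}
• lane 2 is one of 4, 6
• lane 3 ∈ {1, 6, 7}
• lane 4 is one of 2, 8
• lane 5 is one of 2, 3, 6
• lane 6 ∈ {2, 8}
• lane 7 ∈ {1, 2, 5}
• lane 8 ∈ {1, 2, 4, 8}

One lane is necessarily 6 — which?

The 8 variables draw from only 8 values {1, 2, 3, 4, 5, 6, 7, 8}, so each is used; only lane 5 can be 3, hence lane 5 = 3.
The 7 still-open variables together cover exactly {1, 2, 4, 5, 6, 7, 8} — 7 values for 7 variables — and 7 appears only in lane 3's list, so lane 3 = 7.
The 6 still-open variables draw from only 6 values {1, 2, 4, 5, 6, 8}, so each is used; only lane 2 can be 6, hence lane 2 = 6.

lane 2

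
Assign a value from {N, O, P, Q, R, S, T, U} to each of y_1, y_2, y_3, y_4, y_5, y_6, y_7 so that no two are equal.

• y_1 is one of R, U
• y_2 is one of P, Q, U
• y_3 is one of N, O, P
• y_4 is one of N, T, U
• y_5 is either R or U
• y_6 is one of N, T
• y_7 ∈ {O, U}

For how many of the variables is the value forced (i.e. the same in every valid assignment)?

The 7 variables draw from only 7 values {N, O, P, Q, R, T, U}, so each is used; only y_2 can be Q, hence y_2 = Q.
The 6 still-open variables together cover exactly {N, O, P, R, T, U} — 6 values for 6 variables — and P appears only in y_3's list, so y_3 = P.
Among the 5 still-open variables, O fits only y_7 (and all 5 values in {N, O, R, T, U} must be used), so y_7 = O.
y_1 and y_5 between them cover only {R, U} — a naked pair. Remove those values from y_4.
Determined: y_2=Q, y_3=P, y_7=O. The other variables each still have more than one consistent value. That makes 3.

3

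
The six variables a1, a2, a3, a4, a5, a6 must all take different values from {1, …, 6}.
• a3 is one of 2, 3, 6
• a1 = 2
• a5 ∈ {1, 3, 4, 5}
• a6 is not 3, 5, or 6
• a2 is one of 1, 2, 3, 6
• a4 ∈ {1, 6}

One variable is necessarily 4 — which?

a1 must be 2 (only option left). Strike 2 from a2, a3, a6.
The 5 still-open variables draw from only 5 values {1, 3, 4, 5, 6}, so each is used; only a5 can be 5, hence a5 = 5.
The 4 still-open variables draw from only 4 values {1, 3, 4, 6}, so each is used; only a6 can be 4, hence a6 = 4.

a6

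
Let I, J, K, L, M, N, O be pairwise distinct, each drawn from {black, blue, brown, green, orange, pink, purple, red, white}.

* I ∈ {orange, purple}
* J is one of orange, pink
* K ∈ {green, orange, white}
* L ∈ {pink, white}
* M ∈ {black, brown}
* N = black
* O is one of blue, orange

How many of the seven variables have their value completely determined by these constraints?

N's domain is down to {black}, so N = black. Remove black from M.
M must be brown (only option left).
Determined: M=brown, N=black. The other variables each still have more than one consistent value. That makes 2.

2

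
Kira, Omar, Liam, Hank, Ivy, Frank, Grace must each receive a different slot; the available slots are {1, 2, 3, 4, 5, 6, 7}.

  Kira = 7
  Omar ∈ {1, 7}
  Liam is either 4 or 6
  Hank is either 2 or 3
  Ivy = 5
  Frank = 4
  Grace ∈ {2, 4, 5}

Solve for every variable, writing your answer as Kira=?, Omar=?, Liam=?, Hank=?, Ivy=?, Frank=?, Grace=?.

Kira must be 7 (only option left). So Omar can't be 7.
Omar has just one choice, so Omar = 1.
That leaves Ivy = 5. Remove 5 from Grace.
Frank's domain is down to {4}, so Frank = 4. Eliminate 4 elsewhere: Liam, Grace.
Grace's domain is down to {2}, so Grace = 2. Eliminate 2 elsewhere: Hank.
That leaves Liam = 6.
Hank must be 3 (only option left).

Kira=7, Omar=1, Liam=6, Hank=3, Ivy=5, Frank=4, Grace=2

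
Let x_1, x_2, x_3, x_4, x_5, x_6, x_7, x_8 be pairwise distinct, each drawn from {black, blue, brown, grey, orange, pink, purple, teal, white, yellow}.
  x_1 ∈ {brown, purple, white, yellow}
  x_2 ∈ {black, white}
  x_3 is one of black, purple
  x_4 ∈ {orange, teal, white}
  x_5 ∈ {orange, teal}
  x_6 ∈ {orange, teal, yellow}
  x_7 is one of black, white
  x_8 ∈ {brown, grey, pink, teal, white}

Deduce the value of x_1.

brown

x_2 and x_7 between them cover only {black, white} — a naked pair. Remove those values from x_1, x_3, x_4, x_8.
x_3's domain is down to {purple}, so x_3 = purple. Eliminate purple elsewhere: x_1.
The 2 variables x_4 and x_5 are confined to {orange, teal}, which locks those values in; drop them from x_6, x_8.
x_6 has just one choice, so x_6 = yellow. So x_1 can't be yellow.
So x_1 = brown.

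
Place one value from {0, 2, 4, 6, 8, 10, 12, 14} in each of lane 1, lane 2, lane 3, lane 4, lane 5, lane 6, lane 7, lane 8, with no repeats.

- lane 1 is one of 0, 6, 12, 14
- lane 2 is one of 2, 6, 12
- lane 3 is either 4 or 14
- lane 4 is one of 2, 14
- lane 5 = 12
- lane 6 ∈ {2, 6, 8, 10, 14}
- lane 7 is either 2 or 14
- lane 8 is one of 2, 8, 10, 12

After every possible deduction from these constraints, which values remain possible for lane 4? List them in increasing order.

lane 5's domain is down to {12}, so lane 5 = 12. Eliminate 12 elsewhere: lane 1, lane 2, lane 8.
The 7 still-open variables draw from only 7 values {0, 2, 4, 6, 8, 10, 14}, so each is used; only lane 1 can be 0, hence lane 1 = 0.
The 6 still-open variables together cover exactly {2, 4, 6, 8, 10, 14} — 6 values for 6 variables — and 4 appears only in lane 3's list, so lane 3 = 4.
The 2 variables lane 4 and lane 7 are confined to {2, 14}, which locks those values in; drop them from lane 2, lane 6, lane 8.
lane 2 must be 6 (only option left). So lane 6 can't be 6.
No further eliminations apply; lane 4 can still be any of 2, 14.

2, 14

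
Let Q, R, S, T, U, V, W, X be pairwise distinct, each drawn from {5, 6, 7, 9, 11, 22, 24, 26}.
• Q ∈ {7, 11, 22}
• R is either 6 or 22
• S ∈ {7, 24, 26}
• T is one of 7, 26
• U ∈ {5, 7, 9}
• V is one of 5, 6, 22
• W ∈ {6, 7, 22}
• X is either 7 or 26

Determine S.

Among the 8 variables, 9 fits only U (and all 8 values in {5, 6, 7, 9, 11, 22, 24, 26} must be used), so U = 9.
The 7 still-open variables together cover exactly {5, 6, 7, 11, 22, 24, 26} — 7 values for 7 variables — and 5 appears only in V's list, so V = 5.
The 6 still-open variables together cover exactly {6, 7, 11, 22, 24, 26} — 6 values for 6 variables — and 11 appears only in Q's list, so Q = 11.
The 5 still-open variables together cover exactly {6, 7, 22, 24, 26} — 5 values for 5 variables — and 24 appears only in S's list, so S = 24.

24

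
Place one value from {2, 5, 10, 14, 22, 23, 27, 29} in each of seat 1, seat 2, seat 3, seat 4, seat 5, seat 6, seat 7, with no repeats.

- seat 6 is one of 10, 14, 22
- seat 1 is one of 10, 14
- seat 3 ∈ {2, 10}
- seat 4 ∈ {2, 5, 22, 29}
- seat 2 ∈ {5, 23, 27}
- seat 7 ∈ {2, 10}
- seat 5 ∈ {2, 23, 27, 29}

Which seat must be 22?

The 2 variables seat 3 and seat 7 are confined to {2, 10}, which locks those values in; drop them from seat 1, seat 4, seat 5, seat 6.
seat 1 must be 14 (only option left). Eliminate 14 elsewhere: seat 6.
So 22 goes to seat 6.

seat 6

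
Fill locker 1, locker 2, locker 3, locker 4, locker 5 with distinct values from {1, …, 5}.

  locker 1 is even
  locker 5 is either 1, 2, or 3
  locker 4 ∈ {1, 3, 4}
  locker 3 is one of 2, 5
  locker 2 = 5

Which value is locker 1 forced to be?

4

locker 2 has just one choice, so locker 2 = 5. So locker 3 can't be 5.
locker 3 must be 2 (only option left). So locker 1, locker 5 can't be 2.
So locker 1 = 4.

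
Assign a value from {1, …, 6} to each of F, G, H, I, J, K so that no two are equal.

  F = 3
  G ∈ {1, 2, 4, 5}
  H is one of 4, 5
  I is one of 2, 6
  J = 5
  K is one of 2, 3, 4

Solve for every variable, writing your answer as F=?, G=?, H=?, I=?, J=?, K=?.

F=3, G=1, H=4, I=6, J=5, K=2

F has just one choice, so F = 3. Remove 3 from K.
J must be 5 (only option left). So G, H can't be 5.
H has just one choice, so H = 4. So G, K can't be 4.
That leaves K = 2. So G, I can't be 2.
G's domain is down to {1}, so G = 1.
That leaves I = 6.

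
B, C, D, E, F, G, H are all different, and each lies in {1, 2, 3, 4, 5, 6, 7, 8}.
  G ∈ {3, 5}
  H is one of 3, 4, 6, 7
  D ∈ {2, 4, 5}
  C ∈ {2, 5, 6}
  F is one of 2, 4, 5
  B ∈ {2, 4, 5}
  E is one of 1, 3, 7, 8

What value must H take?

7

B, D, F between them cover only {2, 4, 5} — a naked triple. Remove those values from C, G, H.
C has just one choice, so C = 6. Eliminate 6 elsewhere: H.
That leaves G = 3. Eliminate 3 elsewhere: E, H.
So H = 7.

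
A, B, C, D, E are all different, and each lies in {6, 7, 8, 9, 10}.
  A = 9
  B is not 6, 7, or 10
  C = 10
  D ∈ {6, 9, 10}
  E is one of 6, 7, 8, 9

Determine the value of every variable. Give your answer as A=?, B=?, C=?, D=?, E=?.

A must be 9 (only option left). Strike 9 from B, D, E.
That leaves B = 8. Strike 8 from E.
C's domain is down to {10}, so C = 10. Strike 10 from D.
That leaves D = 6. Remove 6 from E.
That leaves E = 7.

A=9, B=8, C=10, D=6, E=7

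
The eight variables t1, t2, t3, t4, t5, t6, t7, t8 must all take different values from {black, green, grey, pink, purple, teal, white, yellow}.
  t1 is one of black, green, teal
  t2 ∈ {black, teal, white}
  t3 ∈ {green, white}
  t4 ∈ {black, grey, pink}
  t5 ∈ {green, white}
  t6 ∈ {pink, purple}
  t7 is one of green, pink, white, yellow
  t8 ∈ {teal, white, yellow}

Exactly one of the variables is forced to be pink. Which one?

t7

The 8 variables draw from only 8 values {black, green, grey, pink, purple, teal, white, yellow}, so each is used; only t4 can be grey, hence t4 = grey.
The 7 still-open variables draw from only 7 values {black, green, pink, purple, teal, white, yellow}, so each is used; only t6 can be purple, hence t6 = purple.
The 6 still-open variables together cover exactly {black, green, pink, teal, white, yellow} — 6 values for 6 variables — and pink appears only in t7's list, so t7 = pink.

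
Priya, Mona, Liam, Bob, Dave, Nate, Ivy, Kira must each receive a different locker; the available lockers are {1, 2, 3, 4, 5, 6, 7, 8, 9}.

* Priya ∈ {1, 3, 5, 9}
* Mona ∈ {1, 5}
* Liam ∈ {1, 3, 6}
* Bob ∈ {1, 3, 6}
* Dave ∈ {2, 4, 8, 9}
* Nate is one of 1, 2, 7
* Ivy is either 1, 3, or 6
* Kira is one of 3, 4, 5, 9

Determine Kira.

Liam, Bob, Ivy between them cover only {1, 3, 6} — a naked triple. Remove those values from Priya, Mona, Nate, Kira.
Mona's domain is down to {5}, so Mona = 5. Remove 5 from Priya, Kira.
Priya's domain is down to {9}, so Priya = 9. So Dave, Kira can't be 9.
So Kira = 4.

4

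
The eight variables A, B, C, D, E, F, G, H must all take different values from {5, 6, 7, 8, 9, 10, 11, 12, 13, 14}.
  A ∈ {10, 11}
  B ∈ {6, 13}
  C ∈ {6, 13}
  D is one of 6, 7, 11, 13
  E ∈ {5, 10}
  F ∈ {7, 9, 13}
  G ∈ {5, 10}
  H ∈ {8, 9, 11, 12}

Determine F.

B and C share exactly the 2 values {6, 13}; by pigeonhole those values go to them, so strike 6, 13 from D, F.
E and G share exactly the 2 values {5, 10}; by pigeonhole those values go to them, so strike 5, 10 from A.
A has just one choice, so A = 11. Remove 11 from D, H.
D must be 7 (only option left). Strike 7 from F.
So F = 9.

9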